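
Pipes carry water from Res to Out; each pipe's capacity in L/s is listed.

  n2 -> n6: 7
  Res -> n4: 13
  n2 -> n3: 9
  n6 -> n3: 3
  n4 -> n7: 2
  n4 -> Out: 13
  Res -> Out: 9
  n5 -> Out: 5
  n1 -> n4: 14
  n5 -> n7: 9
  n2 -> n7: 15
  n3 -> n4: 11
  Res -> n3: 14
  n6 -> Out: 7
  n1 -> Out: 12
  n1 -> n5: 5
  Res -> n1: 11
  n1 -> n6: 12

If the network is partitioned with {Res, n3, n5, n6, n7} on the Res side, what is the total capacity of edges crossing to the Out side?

56

Edges leaving {Res, n3, n5, n6, n7}: Res→n1 (11), Res→n4 (13), Res→Out (9), n3→n4 (11), n5→Out (5), n6→Out (7).
Cut capacity = 11 + 13 + 9 + 11 + 5 + 7 = 56.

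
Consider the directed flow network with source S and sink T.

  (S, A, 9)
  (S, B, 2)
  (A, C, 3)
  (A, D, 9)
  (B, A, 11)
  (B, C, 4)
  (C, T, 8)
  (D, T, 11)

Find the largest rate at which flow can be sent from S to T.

Augment S→A→C→T: bottleneck 3, flow now 3.
Augment S→A→D→T: bottleneck 6, flow now 9.
Augment S→B→C→T: bottleneck 2, flow now 11.
No augmenting path remains; maximum flow = 11.
In the residual graph, reachable from S: {S}.
Min-cut edges: S→A (9), S→B (2); capacity 9 + 2 = 11.
This cut is saturated, so no flow can exceed 11.

11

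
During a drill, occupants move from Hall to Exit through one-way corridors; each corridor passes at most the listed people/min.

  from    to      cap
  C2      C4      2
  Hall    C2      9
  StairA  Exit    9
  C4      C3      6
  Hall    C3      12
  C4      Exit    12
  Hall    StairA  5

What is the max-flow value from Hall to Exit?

Augment Hall→StairA→Exit: bottleneck 5, flow now 5.
Augment Hall→C2→C4→Exit: bottleneck 2, flow now 7.
No augmenting path remains; maximum flow = 7.
In the residual graph, reachable from Hall: {Hall, C2, C3}.
Min-cut edges: Hall→StairA (5), C2→C4 (2); capacity 5 + 2 = 7.
This cut is saturated, so no flow can exceed 7.

7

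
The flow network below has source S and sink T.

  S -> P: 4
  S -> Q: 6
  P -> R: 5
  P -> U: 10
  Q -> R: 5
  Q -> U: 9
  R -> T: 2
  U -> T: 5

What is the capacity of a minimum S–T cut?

7

Augment S→P→R→T: bottleneck 2, flow now 2.
Augment S→P→U→T: bottleneck 2, flow now 4.
Augment S→Q→U→T: bottleneck 3, flow now 7.
No augmenting path remains; maximum flow = 7.
By max-flow min-cut, the minimum cut capacity equals the max flow.
In the residual graph, reachable from S: {S, P, Q, R, U}.
Min-cut edges: R→T (2), U→T (5); capacity 2 + 5 = 7.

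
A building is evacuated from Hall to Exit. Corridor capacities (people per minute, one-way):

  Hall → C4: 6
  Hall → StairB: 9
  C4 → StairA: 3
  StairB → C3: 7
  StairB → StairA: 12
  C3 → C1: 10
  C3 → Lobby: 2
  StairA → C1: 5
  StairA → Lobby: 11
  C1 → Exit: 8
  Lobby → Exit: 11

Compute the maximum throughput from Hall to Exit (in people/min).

Augment Hall→C4→StairA→C1→Exit: bottleneck 3, flow now 3.
Augment Hall→StairB→C3→C1→Exit: bottleneck 5, flow now 8.
Augment Hall→StairB→C3→Lobby→Exit: bottleneck 2, flow now 10.
Augment Hall→StairB→StairA→Lobby→Exit: bottleneck 2, flow now 12.
No augmenting path remains; maximum flow = 12.
In the residual graph, reachable from Hall: {Hall, C4}.
Min-cut edges: Hall→StairB (9), C4→StairA (3); capacity 9 + 3 = 12.
This cut is saturated, so no flow can exceed 12.

12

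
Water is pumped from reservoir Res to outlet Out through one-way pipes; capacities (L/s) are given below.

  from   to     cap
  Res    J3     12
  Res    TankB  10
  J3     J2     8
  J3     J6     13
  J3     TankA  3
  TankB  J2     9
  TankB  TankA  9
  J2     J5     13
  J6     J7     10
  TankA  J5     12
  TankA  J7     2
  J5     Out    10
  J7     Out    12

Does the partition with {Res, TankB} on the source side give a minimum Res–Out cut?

Given cut capacity: 12 + 9 + 9 = 30.
Augment Res→J3→J2→J5→Out: bottleneck 8, flow now 8.
Augment Res→J3→J6→J7→Out: bottleneck 4, flow now 12.
Augment Res→TankB→J2→J5→Out: bottleneck 2, flow now 14.
Augment Res→TankB→TankA→J7→Out: bottleneck 2, flow now 16.
Augment Res→TankB→J2→J3→J6→J7→Out: bottleneck 6, flow now 22. (uses reverse residual edge)
No augmenting path remains; maximum flow = 22.
In the residual graph, reachable from Res: {Res}.
Min-cut edges: Res→J3 (12), Res→TankB (10); capacity 12 + 10 = 22.
Cut capacity 30 exceeds the max flow 22, so it is not minimum.

No — its capacity is 30, but the minimum cut has capacity 22.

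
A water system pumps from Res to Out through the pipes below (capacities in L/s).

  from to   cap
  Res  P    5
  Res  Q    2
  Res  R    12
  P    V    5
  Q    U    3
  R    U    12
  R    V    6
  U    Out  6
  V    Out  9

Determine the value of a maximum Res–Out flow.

Augment Res→P→V→Out: bottleneck 5, flow now 5.
Augment Res→Q→U→Out: bottleneck 2, flow now 7.
Augment Res→R→U→Out: bottleneck 4, flow now 11.
Augment Res→R→V→Out: bottleneck 4, flow now 15.
No augmenting path remains; maximum flow = 15.
In the residual graph, reachable from Res: {Res, P, Q, R, U, V}.
Min-cut edges: U→Out (6), V→Out (9); capacity 6 + 9 = 15.
This cut is saturated, so no flow can exceed 15.

15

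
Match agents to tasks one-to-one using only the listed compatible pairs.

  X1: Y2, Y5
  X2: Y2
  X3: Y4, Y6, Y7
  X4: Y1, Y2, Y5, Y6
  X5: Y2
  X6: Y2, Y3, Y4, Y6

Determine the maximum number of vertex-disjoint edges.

Unit-capacity flow: source→left, listed edges, right→sink; max matching = max flow.
Augmenting path X1→Y2 (+1); matched 1.
Augmenting path X3→Y4 (+1); matched 2.
Augmenting path X4→Y1 (+1); matched 3.
Augmenting path X6→Y3 (+1); matched 4.
Augmenting path X2→Y2→X1→Y5 (+1); matched 5.
No augmenting path remains; maximum matching = 5.
König certificate: {X1, X3, X4, X6, Y2} is a vertex cover of size 5 (every listed pair touches it), so no matching can be larger.

5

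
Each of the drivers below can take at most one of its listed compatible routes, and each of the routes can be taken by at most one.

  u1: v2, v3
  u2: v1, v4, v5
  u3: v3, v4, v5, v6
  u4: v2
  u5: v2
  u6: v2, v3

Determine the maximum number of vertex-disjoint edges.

4

Unit-capacity flow: source→left, listed edges, right→sink; max matching = max flow.
Augmenting path u1→v2 (+1); matched 1.
Augmenting path u2→v1 (+1); matched 2.
Augmenting path u3→v3 (+1); matched 3.
Augmenting path u6→v3→u3→v4 (+1); matched 4.
No augmenting path remains; maximum matching = 4.
König certificate: {u2, u3, v2, v3} is a vertex cover of size 4 (every listed pair touches it), so no matching can be larger.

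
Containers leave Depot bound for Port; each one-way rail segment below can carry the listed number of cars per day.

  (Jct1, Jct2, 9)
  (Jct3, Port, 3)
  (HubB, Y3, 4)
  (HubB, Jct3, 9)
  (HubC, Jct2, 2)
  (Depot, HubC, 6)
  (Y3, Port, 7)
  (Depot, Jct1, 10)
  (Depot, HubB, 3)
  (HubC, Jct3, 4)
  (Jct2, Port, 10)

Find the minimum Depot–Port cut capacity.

Augment Depot→Jct1→Jct2→Port: bottleneck 9, flow now 9.
Augment Depot→HubB→Y3→Port: bottleneck 3, flow now 12.
Augment Depot→HubC→Jct2→Port: bottleneck 1, flow now 13.
Augment Depot→HubC→Jct3→Port: bottleneck 3, flow now 16.
No augmenting path remains; maximum flow = 16.
By max-flow min-cut, the minimum cut capacity equals the max flow.
In the residual graph, reachable from Depot: {Depot, Jct1, HubC, Jct2, Jct3}.
Min-cut edges: Depot→HubB (3), Jct2→Port (10), Jct3→Port (3); capacity 3 + 10 + 3 = 16.

16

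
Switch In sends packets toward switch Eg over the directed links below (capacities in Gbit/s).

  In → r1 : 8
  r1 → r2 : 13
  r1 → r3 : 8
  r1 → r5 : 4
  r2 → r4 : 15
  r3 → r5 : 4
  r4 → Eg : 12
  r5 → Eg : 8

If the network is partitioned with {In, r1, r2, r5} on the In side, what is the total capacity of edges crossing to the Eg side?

31

Edges leaving {In, r1, r2, r5}: r1→r3 (8), r2→r4 (15), r5→Eg (8).
Cut capacity = 8 + 15 + 8 = 31.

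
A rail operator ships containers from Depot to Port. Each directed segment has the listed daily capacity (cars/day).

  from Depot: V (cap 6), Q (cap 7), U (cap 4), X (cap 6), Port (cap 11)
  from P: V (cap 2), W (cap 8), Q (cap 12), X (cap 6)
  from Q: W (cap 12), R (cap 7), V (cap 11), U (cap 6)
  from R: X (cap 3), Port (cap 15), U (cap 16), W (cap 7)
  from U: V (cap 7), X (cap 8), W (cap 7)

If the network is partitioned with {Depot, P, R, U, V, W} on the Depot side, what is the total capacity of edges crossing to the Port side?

68

Edges leaving {Depot, P, R, U, V, W}: Depot→Q (7), Depot→X (6), Depot→Port (11), P→Q (12), P→X (6), R→X (3), R→Port (15), U→X (8).
Cut capacity = 7 + 6 + 11 + 12 + 6 + 3 + 15 + 8 = 68.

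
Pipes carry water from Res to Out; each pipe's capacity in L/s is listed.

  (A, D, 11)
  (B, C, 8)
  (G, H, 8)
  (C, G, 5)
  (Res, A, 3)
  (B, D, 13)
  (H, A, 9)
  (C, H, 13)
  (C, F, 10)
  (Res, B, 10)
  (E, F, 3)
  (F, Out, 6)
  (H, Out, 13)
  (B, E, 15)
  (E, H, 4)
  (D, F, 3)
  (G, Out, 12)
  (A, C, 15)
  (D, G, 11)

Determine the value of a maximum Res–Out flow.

13

Augment Res→A→C→F→Out: bottleneck 3, flow now 3.
Augment Res→B→C→F→Out: bottleneck 3, flow now 6.
Augment Res→B→C→G→Out: bottleneck 5, flow now 11.
Augment Res→B→D→G→Out: bottleneck 2, flow now 13.
No augmenting path remains; maximum flow = 13.
In the residual graph, reachable from Res: {Res}.
Min-cut edges: Res→A (3), Res→B (10); capacity 3 + 10 = 13.
This cut is saturated, so no flow can exceed 13.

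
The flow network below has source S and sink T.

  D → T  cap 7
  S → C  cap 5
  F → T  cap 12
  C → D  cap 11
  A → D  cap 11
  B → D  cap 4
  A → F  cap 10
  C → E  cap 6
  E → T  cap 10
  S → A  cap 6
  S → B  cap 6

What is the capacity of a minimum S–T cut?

15

Augment S→A→D→T: bottleneck 6, flow now 6.
Augment S→B→D→T: bottleneck 1, flow now 7.
Augment S→C→E→T: bottleneck 5, flow now 12.
Augment S→B→D→A→F→T: bottleneck 3, flow now 15. (uses reverse residual edge)
No augmenting path remains; maximum flow = 15.
By max-flow min-cut, the minimum cut capacity equals the max flow.
In the residual graph, reachable from S: {S, B}.
Min-cut edges: S→A (6), S→C (5), B→D (4); capacity 6 + 5 + 4 = 15.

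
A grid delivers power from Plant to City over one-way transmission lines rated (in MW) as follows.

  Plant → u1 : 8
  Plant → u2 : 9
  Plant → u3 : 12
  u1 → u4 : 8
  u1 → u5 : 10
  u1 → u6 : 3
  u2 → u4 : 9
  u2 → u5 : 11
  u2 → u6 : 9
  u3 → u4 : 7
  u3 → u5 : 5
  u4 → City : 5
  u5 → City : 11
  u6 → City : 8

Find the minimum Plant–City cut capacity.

Augment Plant→u1→u4→City: bottleneck 5, flow now 5.
Augment Plant→u1→u5→City: bottleneck 3, flow now 8.
Augment Plant→u2→u5→City: bottleneck 8, flow now 16.
Augment Plant→u2→u6→City: bottleneck 1, flow now 17.
Augment Plant→u3→u4→u1→u6→City: bottleneck 3, flow now 20. (uses reverse residual edge)
Augment Plant→u3→u5→u2→u6→City: bottleneck 4, flow now 24. (uses reverse residual edge)
No augmenting path remains; maximum flow = 24.
By max-flow min-cut, the minimum cut capacity equals the max flow.
In the residual graph, reachable from Plant: {Plant, u1, u2, u3, u4, u5, u6}.
Min-cut edges: u4→City (5), u5→City (11), u6→City (8); capacity 5 + 11 + 8 = 24.

24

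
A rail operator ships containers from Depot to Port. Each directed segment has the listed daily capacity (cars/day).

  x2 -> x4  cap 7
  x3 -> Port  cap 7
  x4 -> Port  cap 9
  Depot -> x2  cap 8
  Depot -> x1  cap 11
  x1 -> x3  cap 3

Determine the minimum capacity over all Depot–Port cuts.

10

Augment Depot→x1→x3→Port: bottleneck 3, flow now 3.
Augment Depot→x2→x4→Port: bottleneck 7, flow now 10.
No augmenting path remains; maximum flow = 10.
By max-flow min-cut, the minimum cut capacity equals the max flow.
In the residual graph, reachable from Depot: {Depot, x1, x2}.
Min-cut edges: x1→x3 (3), x2→x4 (7); capacity 3 + 7 = 10.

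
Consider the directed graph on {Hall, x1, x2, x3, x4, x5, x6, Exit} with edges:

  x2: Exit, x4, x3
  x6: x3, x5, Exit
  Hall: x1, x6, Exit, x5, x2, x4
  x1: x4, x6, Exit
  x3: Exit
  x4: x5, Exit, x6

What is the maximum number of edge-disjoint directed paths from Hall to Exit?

5

Assign every edge capacity 1; by Menger, the answer equals the max flow.
Path Hall→Exit (+1); total 1.
Path Hall→x1→Exit (+1); total 2.
Path Hall→x2→Exit (+1); total 3.
Path Hall→x4→Exit (+1); total 4.
Path Hall→x6→Exit (+1); total 5.
No residual Hall→Exit path; max flow = 5.
Certifying cut of size 5: {Hall→Exit, Hall→x1, Hall→x2, Hall→x4, Hall→x6}.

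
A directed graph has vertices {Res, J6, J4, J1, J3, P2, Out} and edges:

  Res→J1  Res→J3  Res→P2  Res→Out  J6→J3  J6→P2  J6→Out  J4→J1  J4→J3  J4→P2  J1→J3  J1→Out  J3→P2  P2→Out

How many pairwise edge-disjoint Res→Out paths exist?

Assign every edge capacity 1; by Menger, the answer equals the max flow.
Path Res→Out (+1); total 1.
Path Res→J1→Out (+1); total 2.
Path Res→P2→Out (+1); total 3.
No residual Res→Out path; max flow = 3.
Certifying cut of size 3: {P2→Out, Res→J1, Res→Out}.

3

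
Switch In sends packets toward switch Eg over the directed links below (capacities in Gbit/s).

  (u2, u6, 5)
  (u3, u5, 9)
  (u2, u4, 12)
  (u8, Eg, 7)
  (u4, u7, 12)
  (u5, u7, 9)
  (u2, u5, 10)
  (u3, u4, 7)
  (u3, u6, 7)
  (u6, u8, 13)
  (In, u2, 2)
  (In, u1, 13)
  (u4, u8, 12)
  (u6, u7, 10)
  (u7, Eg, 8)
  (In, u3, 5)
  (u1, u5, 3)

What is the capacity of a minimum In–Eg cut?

10

Augment In→u1→u5→u7→Eg: bottleneck 3, flow now 3.
Augment In→u2→u4→u7→Eg: bottleneck 2, flow now 5.
Augment In→u3→u4→u7→Eg: bottleneck 3, flow now 8.
Augment In→u3→u4→u8→Eg: bottleneck 2, flow now 10.
No augmenting path remains; maximum flow = 10.
By max-flow min-cut, the minimum cut capacity equals the max flow.
In the residual graph, reachable from In: {In, u1}.
Min-cut edges: In→u2 (2), In→u3 (5), u1→u5 (3); capacity 2 + 5 + 3 = 10.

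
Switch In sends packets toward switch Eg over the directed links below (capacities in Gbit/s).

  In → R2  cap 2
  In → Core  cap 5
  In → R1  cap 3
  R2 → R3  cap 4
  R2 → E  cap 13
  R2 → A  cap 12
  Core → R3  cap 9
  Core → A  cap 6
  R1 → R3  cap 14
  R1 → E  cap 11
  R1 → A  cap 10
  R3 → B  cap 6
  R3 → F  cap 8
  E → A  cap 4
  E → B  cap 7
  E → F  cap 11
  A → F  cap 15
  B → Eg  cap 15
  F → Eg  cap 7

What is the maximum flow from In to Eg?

10

Augment In→R2→R3→B→Eg: bottleneck 2, flow now 2.
Augment In→Core→R3→B→Eg: bottleneck 4, flow now 6.
Augment In→Core→R3→F→Eg: bottleneck 1, flow now 7.
Augment In→R1→R3→F→Eg: bottleneck 3, flow now 10.
No augmenting path remains; maximum flow = 10.
In the residual graph, reachable from In: {In}.
Min-cut edges: In→R2 (2), In→Core (5), In→R1 (3); capacity 2 + 5 + 3 = 10.
This cut is saturated, so no flow can exceed 10.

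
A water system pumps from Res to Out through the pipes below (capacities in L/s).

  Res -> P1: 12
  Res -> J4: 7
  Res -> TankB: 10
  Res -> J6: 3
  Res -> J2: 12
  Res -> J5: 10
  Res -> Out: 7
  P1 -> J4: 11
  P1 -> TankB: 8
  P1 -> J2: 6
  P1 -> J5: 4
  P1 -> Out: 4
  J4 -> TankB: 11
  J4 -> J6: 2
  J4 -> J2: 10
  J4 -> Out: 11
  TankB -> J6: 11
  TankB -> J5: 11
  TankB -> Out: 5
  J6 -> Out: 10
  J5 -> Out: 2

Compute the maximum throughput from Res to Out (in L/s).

39

Augment Res→Out: bottleneck 7, flow now 7.
Augment Res→P1→Out: bottleneck 4, flow now 11.
Augment Res→J4→Out: bottleneck 7, flow now 18.
Augment Res→TankB→Out: bottleneck 5, flow now 23.
Augment Res→J6→Out: bottleneck 3, flow now 26.
Augment Res→J5→Out: bottleneck 2, flow now 28.
Augment Res→P1→J4→Out: bottleneck 4, flow now 32.
Augment Res→TankB→J6→Out: bottleneck 5, flow now 37.
Augment Res→P1→J4→J6→Out: bottleneck 2, flow now 39.
No augmenting path remains; maximum flow = 39.
In the residual graph, reachable from Res: {Res, P1, J4, TankB, J6, J2, J5}.
Min-cut edges: Res→Out (7), P1→Out (4), J4→Out (11), TankB→Out (5), J6→Out (10), J5→Out (2); capacity 7 + 4 + 11 + 5 + 10 + 2 = 39.
This cut is saturated, so no flow can exceed 39.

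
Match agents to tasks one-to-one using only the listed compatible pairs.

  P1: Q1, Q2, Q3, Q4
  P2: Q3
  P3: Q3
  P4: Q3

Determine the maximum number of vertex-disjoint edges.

Unit-capacity flow: source→left, listed edges, right→sink; max matching = max flow.
Augmenting path P1→Q1 (+1); matched 1.
Augmenting path P2→Q3 (+1); matched 2.
No augmenting path remains; maximum matching = 2.
König certificate: {P1, Q3} is a vertex cover of size 2 (every listed pair touches it), so no matching can be larger.

2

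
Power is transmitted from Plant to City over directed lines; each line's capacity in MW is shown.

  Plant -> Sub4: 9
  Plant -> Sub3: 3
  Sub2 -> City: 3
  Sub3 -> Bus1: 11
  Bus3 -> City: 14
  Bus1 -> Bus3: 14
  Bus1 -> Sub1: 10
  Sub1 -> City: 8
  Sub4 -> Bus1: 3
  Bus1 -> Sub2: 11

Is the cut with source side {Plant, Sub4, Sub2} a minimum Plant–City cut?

No — its capacity is 9, but the minimum cut has capacity 6.

Given cut capacity: 3 + 3 + 3 = 9.
Augment Plant→Sub3→Bus1→Sub1→City: bottleneck 3, flow now 3.
Augment Plant→Sub4→Bus1→Sub1→City: bottleneck 3, flow now 6.
No augmenting path remains; maximum flow = 6.
In the residual graph, reachable from Plant: {Plant, Sub4}.
Min-cut edges: Plant→Sub3 (3), Sub4→Bus1 (3); capacity 3 + 3 = 6.
Cut capacity 9 exceeds the max flow 6, so it is not minimum.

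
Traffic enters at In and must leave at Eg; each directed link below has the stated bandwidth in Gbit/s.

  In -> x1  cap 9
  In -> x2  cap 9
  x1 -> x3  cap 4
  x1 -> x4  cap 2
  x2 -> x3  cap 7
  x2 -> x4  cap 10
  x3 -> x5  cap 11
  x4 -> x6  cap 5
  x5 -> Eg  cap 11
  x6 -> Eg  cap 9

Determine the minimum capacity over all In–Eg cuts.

15

Augment In→x1→x3→x5→Eg: bottleneck 4, flow now 4.
Augment In→x1→x4→x6→Eg: bottleneck 2, flow now 6.
Augment In→x2→x3→x5→Eg: bottleneck 7, flow now 13.
Augment In→x2→x4→x6→Eg: bottleneck 2, flow now 15.
No augmenting path remains; maximum flow = 15.
By max-flow min-cut, the minimum cut capacity equals the max flow.
In the residual graph, reachable from In: {In, x1}.
Min-cut edges: In→x2 (9), x1→x3 (4), x1→x4 (2); capacity 9 + 4 + 2 = 15.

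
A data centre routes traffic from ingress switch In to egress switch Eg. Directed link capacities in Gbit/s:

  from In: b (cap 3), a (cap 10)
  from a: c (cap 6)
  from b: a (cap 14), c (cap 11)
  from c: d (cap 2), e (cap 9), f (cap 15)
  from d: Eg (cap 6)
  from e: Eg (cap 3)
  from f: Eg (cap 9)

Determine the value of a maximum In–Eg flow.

9

Augment In→a→c→d→Eg: bottleneck 2, flow now 2.
Augment In→a→c→e→Eg: bottleneck 3, flow now 5.
Augment In→a→c→f→Eg: bottleneck 1, flow now 6.
Augment In→b→c→f→Eg: bottleneck 3, flow now 9.
No augmenting path remains; maximum flow = 9.
In the residual graph, reachable from In: {In, a}.
Min-cut edges: In→b (3), a→c (6); capacity 3 + 6 = 9.
This cut is saturated, so no flow can exceed 9.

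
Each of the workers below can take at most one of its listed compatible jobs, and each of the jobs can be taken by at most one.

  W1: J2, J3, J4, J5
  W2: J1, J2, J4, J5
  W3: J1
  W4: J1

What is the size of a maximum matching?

Unit-capacity flow: source→left, listed edges, right→sink; max matching = max flow.
Augmenting path W1→J2 (+1); matched 1.
Augmenting path W2→J1 (+1); matched 2.
Augmenting path W3→J1→W2→J4 (+1); matched 3.
No augmenting path remains; maximum matching = 3.
König certificate: {W1, W2, J1} is a vertex cover of size 3 (every listed pair touches it), so no matching can be larger.

3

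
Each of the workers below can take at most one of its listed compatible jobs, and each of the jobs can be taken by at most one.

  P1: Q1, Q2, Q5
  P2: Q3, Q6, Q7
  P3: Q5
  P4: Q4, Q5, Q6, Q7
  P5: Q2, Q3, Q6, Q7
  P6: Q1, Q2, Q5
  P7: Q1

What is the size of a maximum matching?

Unit-capacity flow: source→left, listed edges, right→sink; max matching = max flow.
Augmenting path P1→Q1 (+1); matched 1.
Augmenting path P2→Q3 (+1); matched 2.
Augmenting path P3→Q5 (+1); matched 3.
Augmenting path P4→Q4 (+1); matched 4.
Augmenting path P5→Q2 (+1); matched 5.
Augmenting path P6→Q2→P5→Q6 (+1); matched 6.
No augmenting path remains; maximum matching = 6.
König certificate: {P2, P4, P5, Q1, Q2, Q5} is a vertex cover of size 6 (every listed pair touches it), so no matching can be larger.

6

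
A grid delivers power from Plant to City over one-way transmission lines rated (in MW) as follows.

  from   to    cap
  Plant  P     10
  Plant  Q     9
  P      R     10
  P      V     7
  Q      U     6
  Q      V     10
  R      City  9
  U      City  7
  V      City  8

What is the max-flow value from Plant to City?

Augment Plant→P→R→City: bottleneck 9, flow now 9.
Augment Plant→P→V→City: bottleneck 1, flow now 10.
Augment Plant→Q→U→City: bottleneck 6, flow now 16.
Augment Plant→Q→V→City: bottleneck 3, flow now 19.
No augmenting path remains; maximum flow = 19.
In the residual graph, reachable from Plant: {Plant}.
Min-cut edges: Plant→P (10), Plant→Q (9); capacity 10 + 9 = 19.
This cut is saturated, so no flow can exceed 19.

19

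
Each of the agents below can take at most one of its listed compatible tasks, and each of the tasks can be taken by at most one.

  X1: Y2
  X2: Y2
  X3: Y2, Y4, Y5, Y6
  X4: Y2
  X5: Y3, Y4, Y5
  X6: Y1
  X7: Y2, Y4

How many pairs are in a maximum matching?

Unit-capacity flow: source→left, listed edges, right→sink; max matching = max flow.
Augmenting path X1→Y2 (+1); matched 1.
Augmenting path X3→Y4 (+1); matched 2.
Augmenting path X5→Y3 (+1); matched 3.
Augmenting path X6→Y1 (+1); matched 4.
Augmenting path X7→Y4→X3→Y5 (+1); matched 5.
No augmenting path remains; maximum matching = 5.
König certificate: {X3, X5, X6, X7, Y2} is a vertex cover of size 5 (every listed pair touches it), so no matching can be larger.

5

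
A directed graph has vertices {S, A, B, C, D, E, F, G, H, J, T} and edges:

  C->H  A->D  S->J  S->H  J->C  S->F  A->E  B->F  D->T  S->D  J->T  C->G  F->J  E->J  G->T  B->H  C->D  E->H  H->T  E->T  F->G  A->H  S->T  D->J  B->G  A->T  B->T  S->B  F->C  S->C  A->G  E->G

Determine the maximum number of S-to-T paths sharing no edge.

6

Assign every edge capacity 1; by Menger, the answer equals the max flow.
Path S→T (+1); total 1.
Path S→B→T (+1); total 2.
Path S→D→T (+1); total 3.
Path S→H→T (+1); total 4.
Path S→J→T (+1); total 5.
Path S→C→G→T (+1); total 6.
No residual S→T path; max flow = 6.
Certifying cut of size 6: {D→T, G→T, H→T, J→T, S→B, S→T}.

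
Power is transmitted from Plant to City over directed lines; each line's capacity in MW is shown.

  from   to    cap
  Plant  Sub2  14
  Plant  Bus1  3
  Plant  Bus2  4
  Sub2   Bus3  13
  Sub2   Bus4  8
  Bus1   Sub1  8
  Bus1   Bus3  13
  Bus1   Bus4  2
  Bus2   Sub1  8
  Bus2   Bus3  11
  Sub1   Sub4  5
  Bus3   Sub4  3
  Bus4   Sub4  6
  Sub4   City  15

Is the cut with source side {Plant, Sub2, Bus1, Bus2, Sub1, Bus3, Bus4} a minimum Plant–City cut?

Given cut capacity: 5 + 3 + 6 = 14.
Augment Plant→Sub2→Bus3→Sub4→City: bottleneck 3, flow now 3.
Augment Plant→Sub2→Bus4→Sub4→City: bottleneck 6, flow now 9.
Augment Plant→Bus1→Sub1→Sub4→City: bottleneck 3, flow now 12.
Augment Plant→Bus2→Sub1→Sub4→City: bottleneck 2, flow now 14.
No augmenting path remains; maximum flow = 14.
Cut capacity 14 equals the max flow, so it is a minimum cut.

Yes — it is a minimum cut (capacity 14).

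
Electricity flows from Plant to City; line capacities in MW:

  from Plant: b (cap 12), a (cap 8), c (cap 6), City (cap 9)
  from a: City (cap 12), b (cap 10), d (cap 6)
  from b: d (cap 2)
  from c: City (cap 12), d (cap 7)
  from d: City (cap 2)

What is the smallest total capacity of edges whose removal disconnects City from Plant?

25

Augment Plant→City: bottleneck 9, flow now 9.
Augment Plant→a→City: bottleneck 8, flow now 17.
Augment Plant→c→City: bottleneck 6, flow now 23.
Augment Plant→b→d→City: bottleneck 2, flow now 25.
No augmenting path remains; maximum flow = 25.
By max-flow min-cut, the minimum cut capacity equals the max flow.
In the residual graph, reachable from Plant: {Plant, b}.
Min-cut edges: Plant→a (8), Plant→c (6), Plant→City (9), b→d (2); capacity 8 + 6 + 9 + 2 = 25.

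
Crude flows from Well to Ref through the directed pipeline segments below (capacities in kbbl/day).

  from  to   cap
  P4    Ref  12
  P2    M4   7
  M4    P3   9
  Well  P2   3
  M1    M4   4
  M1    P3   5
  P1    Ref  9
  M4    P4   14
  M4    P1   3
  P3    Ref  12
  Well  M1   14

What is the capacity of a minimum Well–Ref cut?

Augment Well→M1→P3→Ref: bottleneck 5, flow now 5.
Augment Well→M1→M4→P1→Ref: bottleneck 3, flow now 8.
Augment Well→M1→M4→P3→Ref: bottleneck 1, flow now 9.
Augment Well→P2→M4→P3→Ref: bottleneck 3, flow now 12.
No augmenting path remains; maximum flow = 12.
By max-flow min-cut, the minimum cut capacity equals the max flow.
In the residual graph, reachable from Well: {Well, M1}.
Min-cut edges: Well→P2 (3), M1→M4 (4), M1→P3 (5); capacity 3 + 4 + 5 = 12.

12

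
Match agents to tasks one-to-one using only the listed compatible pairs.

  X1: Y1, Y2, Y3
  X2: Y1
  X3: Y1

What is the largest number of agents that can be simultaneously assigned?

2

Unit-capacity flow: source→left, listed edges, right→sink; max matching = max flow.
Augmenting path X1→Y1 (+1); matched 1.
Augmenting path X2→Y1→X1→Y2 (+1); matched 2.
No augmenting path remains; maximum matching = 2.
König certificate: {X1, Y1} is a vertex cover of size 2 (every listed pair touches it), so no matching can be larger.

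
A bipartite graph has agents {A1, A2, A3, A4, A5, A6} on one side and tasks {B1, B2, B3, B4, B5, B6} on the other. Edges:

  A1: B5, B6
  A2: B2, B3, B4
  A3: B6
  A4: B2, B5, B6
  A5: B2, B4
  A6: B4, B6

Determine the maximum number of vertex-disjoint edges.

5

Unit-capacity flow: source→left, listed edges, right→sink; max matching = max flow.
Augmenting path A1→B5 (+1); matched 1.
Augmenting path A2→B2 (+1); matched 2.
Augmenting path A3→B6 (+1); matched 3.
Augmenting path A5→B4 (+1); matched 4.
Augmenting path A4→B2→A2→B3 (+1); matched 5.
No augmenting path remains; maximum matching = 5.
König certificate: {A2, B2, B4, B5, B6} is a vertex cover of size 5 (every listed pair touches it), so no matching can be larger.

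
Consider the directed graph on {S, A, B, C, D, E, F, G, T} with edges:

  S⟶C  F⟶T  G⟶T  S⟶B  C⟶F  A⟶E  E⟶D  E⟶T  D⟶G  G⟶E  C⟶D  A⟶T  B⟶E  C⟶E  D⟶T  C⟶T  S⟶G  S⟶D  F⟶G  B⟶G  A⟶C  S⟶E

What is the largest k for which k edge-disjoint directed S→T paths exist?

Assign every edge capacity 1; by Menger, the answer equals the max flow.
Path S→C→T (+1); total 1.
Path S→D→T (+1); total 2.
Path S→E→T (+1); total 3.
Path S→G→T (+1); total 4.
No residual S→T path; max flow = 4.
Certifying cut of size 4: {D→T, E→T, G→T, S→C}.

4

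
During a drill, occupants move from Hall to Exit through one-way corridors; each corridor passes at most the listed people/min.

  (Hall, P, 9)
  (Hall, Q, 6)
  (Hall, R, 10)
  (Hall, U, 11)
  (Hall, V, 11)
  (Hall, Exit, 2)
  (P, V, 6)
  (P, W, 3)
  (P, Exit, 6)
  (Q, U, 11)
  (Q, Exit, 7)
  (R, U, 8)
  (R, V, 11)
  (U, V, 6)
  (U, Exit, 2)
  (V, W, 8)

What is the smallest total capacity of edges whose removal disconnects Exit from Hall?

16

Augment Hall→Exit: bottleneck 2, flow now 2.
Augment Hall→P→Exit: bottleneck 6, flow now 8.
Augment Hall→Q→Exit: bottleneck 6, flow now 14.
Augment Hall→U→Exit: bottleneck 2, flow now 16.
No augmenting path remains; maximum flow = 16.
By max-flow min-cut, the minimum cut capacity equals the max flow.
In the residual graph, reachable from Hall: {Hall, P, R, U, V, W}.
Min-cut edges: Hall→Q (6), Hall→Exit (2), P→Exit (6), U→Exit (2); capacity 6 + 2 + 6 + 2 = 16.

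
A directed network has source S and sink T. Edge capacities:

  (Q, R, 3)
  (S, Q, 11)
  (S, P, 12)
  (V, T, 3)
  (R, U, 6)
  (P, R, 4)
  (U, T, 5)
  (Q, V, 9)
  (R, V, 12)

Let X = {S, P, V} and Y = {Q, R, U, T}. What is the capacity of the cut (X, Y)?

18

Edges leaving {S, P, V}: S→Q (11), P→R (4), V→T (3).
Cut capacity = 11 + 4 + 3 = 18.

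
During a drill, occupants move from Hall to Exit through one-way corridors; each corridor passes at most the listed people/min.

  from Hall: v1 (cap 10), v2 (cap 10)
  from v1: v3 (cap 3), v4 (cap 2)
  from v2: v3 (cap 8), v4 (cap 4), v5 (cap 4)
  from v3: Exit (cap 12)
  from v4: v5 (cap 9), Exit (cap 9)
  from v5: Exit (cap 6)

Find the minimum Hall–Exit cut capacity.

15

Augment Hall→v1→v3→Exit: bottleneck 3, flow now 3.
Augment Hall→v1→v4→Exit: bottleneck 2, flow now 5.
Augment Hall→v2→v3→Exit: bottleneck 8, flow now 13.
Augment Hall→v2→v4→Exit: bottleneck 2, flow now 15.
No augmenting path remains; maximum flow = 15.
By max-flow min-cut, the minimum cut capacity equals the max flow.
In the residual graph, reachable from Hall: {Hall, v1}.
Min-cut edges: Hall→v2 (10), v1→v3 (3), v1→v4 (2); capacity 10 + 3 + 2 = 15.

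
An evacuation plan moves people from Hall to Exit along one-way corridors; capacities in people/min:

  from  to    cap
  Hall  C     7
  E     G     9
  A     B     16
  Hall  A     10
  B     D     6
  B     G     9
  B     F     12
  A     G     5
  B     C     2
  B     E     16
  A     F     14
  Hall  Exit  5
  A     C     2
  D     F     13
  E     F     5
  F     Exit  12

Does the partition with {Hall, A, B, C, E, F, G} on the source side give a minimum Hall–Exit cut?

Given cut capacity: 5 + 6 + 12 = 23.
Augment Hall→Exit: bottleneck 5, flow now 5.
Augment Hall→A→F→Exit: bottleneck 10, flow now 15.
No augmenting path remains; maximum flow = 15.
In the residual graph, reachable from Hall: {Hall, C}.
Min-cut edges: Hall→A (10), Hall→Exit (5); capacity 10 + 5 = 15.
Cut capacity 23 exceeds the max flow 15, so it is not minimum.

No — its capacity is 23, but the minimum cut has capacity 15.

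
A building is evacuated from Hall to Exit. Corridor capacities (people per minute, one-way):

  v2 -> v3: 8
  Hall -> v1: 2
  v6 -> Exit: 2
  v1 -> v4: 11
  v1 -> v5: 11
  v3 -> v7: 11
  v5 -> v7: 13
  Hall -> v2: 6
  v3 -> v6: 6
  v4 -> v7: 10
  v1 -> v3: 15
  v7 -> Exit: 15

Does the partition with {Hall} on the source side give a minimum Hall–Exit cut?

Given cut capacity: 2 + 6 = 8.
Augment Hall→v1→v3→v6→Exit: bottleneck 2, flow now 2.
Augment Hall→v2→v3→v7→Exit: bottleneck 6, flow now 8.
No augmenting path remains; maximum flow = 8.
Cut capacity 8 equals the max flow, so it is a minimum cut.

Yes — it is a minimum cut (capacity 8).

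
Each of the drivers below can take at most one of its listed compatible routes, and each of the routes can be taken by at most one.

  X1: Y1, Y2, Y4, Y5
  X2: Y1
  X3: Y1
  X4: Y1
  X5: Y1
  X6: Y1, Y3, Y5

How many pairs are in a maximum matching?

3

Unit-capacity flow: source→left, listed edges, right→sink; max matching = max flow.
Augmenting path X1→Y1 (+1); matched 1.
Augmenting path X6→Y3 (+1); matched 2.
Augmenting path X2→Y1→X1→Y2 (+1); matched 3.
No augmenting path remains; maximum matching = 3.
König certificate: {X1, X6, Y1} is a vertex cover of size 3 (every listed pair touches it), so no matching can be larger.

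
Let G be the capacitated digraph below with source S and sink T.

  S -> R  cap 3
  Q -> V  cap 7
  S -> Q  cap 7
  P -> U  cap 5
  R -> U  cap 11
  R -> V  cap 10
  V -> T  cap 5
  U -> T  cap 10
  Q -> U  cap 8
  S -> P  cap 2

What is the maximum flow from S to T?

Augment S→P→U→T: bottleneck 2, flow now 2.
Augment S→Q→U→T: bottleneck 7, flow now 9.
Augment S→R→U→T: bottleneck 1, flow now 10.
Augment S→R→V→T: bottleneck 2, flow now 12.
No augmenting path remains; maximum flow = 12.
In the residual graph, reachable from S: {S}.
Min-cut edges: S→P (2), S→Q (7), S→R (3); capacity 2 + 7 + 3 = 12.
This cut is saturated, so no flow can exceed 12.

12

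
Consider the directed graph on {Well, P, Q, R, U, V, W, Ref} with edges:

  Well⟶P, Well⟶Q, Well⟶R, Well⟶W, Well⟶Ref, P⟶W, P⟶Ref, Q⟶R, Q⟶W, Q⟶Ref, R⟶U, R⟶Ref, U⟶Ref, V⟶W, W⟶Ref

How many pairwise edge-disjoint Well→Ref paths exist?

5

Assign every edge capacity 1; by Menger, the answer equals the max flow.
Path Well→Ref (+1); total 1.
Path Well→P→Ref (+1); total 2.
Path Well→Q→Ref (+1); total 3.
Path Well→R→Ref (+1); total 4.
Path Well→W→Ref (+1); total 5.
No residual Well→Ref path; max flow = 5.
Certifying cut of size 5: {Well→P, Well→Q, Well→R, Well→Ref, Well→W}.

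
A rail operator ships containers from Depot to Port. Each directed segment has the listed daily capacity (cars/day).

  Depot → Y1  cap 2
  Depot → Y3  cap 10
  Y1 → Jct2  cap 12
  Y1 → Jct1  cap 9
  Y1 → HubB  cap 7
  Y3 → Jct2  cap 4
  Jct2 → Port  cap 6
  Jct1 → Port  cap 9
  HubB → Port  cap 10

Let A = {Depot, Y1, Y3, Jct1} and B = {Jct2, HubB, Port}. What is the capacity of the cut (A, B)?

32

Edges leaving {Depot, Y1, Y3, Jct1}: Y1→Jct2 (12), Y1→HubB (7), Y3→Jct2 (4), Jct1→Port (9).
Cut capacity = 12 + 7 + 4 + 9 = 32.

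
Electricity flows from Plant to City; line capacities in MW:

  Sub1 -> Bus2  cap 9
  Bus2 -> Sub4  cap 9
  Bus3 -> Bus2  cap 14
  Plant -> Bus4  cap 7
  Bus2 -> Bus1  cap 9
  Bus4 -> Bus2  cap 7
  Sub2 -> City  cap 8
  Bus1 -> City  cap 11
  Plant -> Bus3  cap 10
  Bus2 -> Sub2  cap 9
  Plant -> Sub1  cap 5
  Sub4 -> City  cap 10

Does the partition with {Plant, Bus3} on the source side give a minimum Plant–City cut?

No — its capacity is 26, but the minimum cut has capacity 22.

Given cut capacity: 5 + 7 + 14 = 26.
Augment Plant→Sub1→Bus2→Sub2→City: bottleneck 5, flow now 5.
Augment Plant→Bus4→Bus2→Sub2→City: bottleneck 3, flow now 8.
Augment Plant→Bus4→Bus2→Bus1→City: bottleneck 4, flow now 12.
Augment Plant→Bus3→Bus2→Bus1→City: bottleneck 5, flow now 17.
Augment Plant→Bus3→Bus2→Sub4→City: bottleneck 5, flow now 22.
No augmenting path remains; maximum flow = 22.
In the residual graph, reachable from Plant: {Plant}.
Min-cut edges: Plant→Sub1 (5), Plant→Bus4 (7), Plant→Bus3 (10); capacity 5 + 7 + 10 = 22.
Cut capacity 26 exceeds the max flow 22, so it is not minimum.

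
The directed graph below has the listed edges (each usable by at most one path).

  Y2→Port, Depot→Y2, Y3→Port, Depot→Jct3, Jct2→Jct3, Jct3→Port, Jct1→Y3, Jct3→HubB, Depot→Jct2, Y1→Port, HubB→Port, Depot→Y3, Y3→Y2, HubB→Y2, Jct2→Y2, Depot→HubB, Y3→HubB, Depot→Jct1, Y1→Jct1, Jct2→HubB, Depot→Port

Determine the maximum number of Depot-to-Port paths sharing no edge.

5

Assign every edge capacity 1; by Menger, the answer equals the max flow.
Path Depot→Port (+1); total 1.
Path Depot→Jct3→Port (+1); total 2.
Path Depot→Y3→Port (+1); total 3.
Path Depot→HubB→Port (+1); total 4.
Path Depot→Y2→Port (+1); total 5.
No residual Depot→Port path; max flow = 5.
Certifying cut of size 5: {Depot→Port, HubB→Port, Jct3→Port, Y2→Port, Y3→Port}.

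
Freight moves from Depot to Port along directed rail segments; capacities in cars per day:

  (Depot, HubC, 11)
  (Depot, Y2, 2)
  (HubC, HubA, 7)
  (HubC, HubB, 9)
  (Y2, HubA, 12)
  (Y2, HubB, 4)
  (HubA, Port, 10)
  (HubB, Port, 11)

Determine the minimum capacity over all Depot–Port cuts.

13

Augment Depot→HubC→HubA→Port: bottleneck 7, flow now 7.
Augment Depot→HubC→HubB→Port: bottleneck 4, flow now 11.
Augment Depot→Y2→HubA→Port: bottleneck 2, flow now 13.
No augmenting path remains; maximum flow = 13.
By max-flow min-cut, the minimum cut capacity equals the max flow.
In the residual graph, reachable from Depot: {Depot}.
Min-cut edges: Depot→HubC (11), Depot→Y2 (2); capacity 11 + 2 = 13.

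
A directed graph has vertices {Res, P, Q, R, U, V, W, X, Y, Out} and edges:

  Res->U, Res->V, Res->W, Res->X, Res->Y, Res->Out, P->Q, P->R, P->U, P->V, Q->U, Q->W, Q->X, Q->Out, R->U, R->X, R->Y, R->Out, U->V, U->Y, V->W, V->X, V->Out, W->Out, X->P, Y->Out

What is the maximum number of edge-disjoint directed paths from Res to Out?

5

Assign every edge capacity 1; by Menger, the answer equals the max flow.
Path Res→Out (+1); total 1.
Path Res→V→Out (+1); total 2.
Path Res→W→Out (+1); total 3.
Path Res→Y→Out (+1); total 4.
Path Res→X→P→Q→Out (+1); total 5.
No residual Res→Out path; max flow = 5.
Certifying cut of size 5: {Res→Out, V→Out, W→Out, X→P, Y→Out}.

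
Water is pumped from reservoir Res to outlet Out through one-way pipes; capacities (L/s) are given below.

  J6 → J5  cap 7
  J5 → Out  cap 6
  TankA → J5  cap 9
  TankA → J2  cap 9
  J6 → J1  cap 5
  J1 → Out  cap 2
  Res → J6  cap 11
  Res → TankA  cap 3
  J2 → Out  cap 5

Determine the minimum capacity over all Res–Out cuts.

11

Augment Res→TankA→J2→Out: bottleneck 3, flow now 3.
Augment Res→J6→J1→Out: bottleneck 2, flow now 5.
Augment Res→J6→J5→Out: bottleneck 6, flow now 11.
No augmenting path remains; maximum flow = 11.
By max-flow min-cut, the minimum cut capacity equals the max flow.
In the residual graph, reachable from Res: {Res, J6, J1, J5}.
Min-cut edges: Res→TankA (3), J1→Out (2), J5→Out (6); capacity 3 + 2 + 6 = 11.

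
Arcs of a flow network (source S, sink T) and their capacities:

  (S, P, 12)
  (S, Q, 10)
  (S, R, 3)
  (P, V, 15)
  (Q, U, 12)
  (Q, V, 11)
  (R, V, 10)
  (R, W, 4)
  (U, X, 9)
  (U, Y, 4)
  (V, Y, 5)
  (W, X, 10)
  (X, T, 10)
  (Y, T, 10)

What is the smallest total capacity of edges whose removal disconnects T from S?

Augment S→P→V→Y→T: bottleneck 5, flow now 5.
Augment S→Q→U→X→T: bottleneck 9, flow now 14.
Augment S→Q→U→Y→T: bottleneck 1, flow now 15.
Augment S→R→W→X→T: bottleneck 1, flow now 16.
Augment S→R→W→X→U→Y→T: bottleneck 2, flow now 18. (uses reverse residual edge)
No augmenting path remains; maximum flow = 18.
By max-flow min-cut, the minimum cut capacity equals the max flow.
In the residual graph, reachable from S: {S, P, V}.
Min-cut edges: S→Q (10), S→R (3), V→Y (5); capacity 10 + 3 + 5 = 18.

18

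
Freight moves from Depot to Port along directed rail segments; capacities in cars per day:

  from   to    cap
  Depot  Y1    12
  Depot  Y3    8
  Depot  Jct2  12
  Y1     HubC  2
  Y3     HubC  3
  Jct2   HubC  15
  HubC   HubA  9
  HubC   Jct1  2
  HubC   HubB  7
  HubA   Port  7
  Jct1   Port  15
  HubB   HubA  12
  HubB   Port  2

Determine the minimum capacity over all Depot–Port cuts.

Augment Depot→Y1→HubC→HubA→Port: bottleneck 2, flow now 2.
Augment Depot→Y3→HubC→HubA→Port: bottleneck 3, flow now 5.
Augment Depot→Jct2→HubC→HubA→Port: bottleneck 2, flow now 7.
Augment Depot→Jct2→HubC→Jct1→Port: bottleneck 2, flow now 9.
Augment Depot→Jct2→HubC→HubB→Port: bottleneck 2, flow now 11.
No augmenting path remains; maximum flow = 11.
By max-flow min-cut, the minimum cut capacity equals the max flow.
In the residual graph, reachable from Depot: {Depot, Y1, Y3, Jct2, HubC, HubA, HubB}.
Min-cut edges: HubC→Jct1 (2), HubA→Port (7), HubB→Port (2); capacity 2 + 7 + 2 = 11.

11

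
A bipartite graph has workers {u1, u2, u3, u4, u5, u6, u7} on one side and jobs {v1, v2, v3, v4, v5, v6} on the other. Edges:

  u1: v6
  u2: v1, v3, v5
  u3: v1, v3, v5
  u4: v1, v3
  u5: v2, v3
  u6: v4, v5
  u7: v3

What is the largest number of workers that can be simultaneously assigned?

Unit-capacity flow: source→left, listed edges, right→sink; max matching = max flow.
Augmenting path u1→v6 (+1); matched 1.
Augmenting path u2→v1 (+1); matched 2.
Augmenting path u3→v3 (+1); matched 3.
Augmenting path u5→v2 (+1); matched 4.
Augmenting path u6→v4 (+1); matched 5.
Augmenting path u4→v1→u2→v5 (+1); matched 6.
No augmenting path remains; maximum matching = 6.
König certificate: {u1, u5, u6, v1, v3, v5} is a vertex cover of size 6 (every listed pair touches it), so no matching can be larger.

6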